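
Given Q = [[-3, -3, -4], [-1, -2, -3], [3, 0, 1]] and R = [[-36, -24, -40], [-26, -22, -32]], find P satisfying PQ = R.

P = [[4, 6, -6], [6, 2, -2]]

Right-multiplying both sides by Q⁻¹ gives P = RQ⁻¹.
det Q = 6, so Q⁻¹ = [[-1/3, 1/2, 1/6], [-4/3, 3/2, -5/6], [1, -3/2, 1/2]].
P = RQ⁻¹ = [[-36, -24, -40], [-26, -22, -32]] · [[-1/3, 1/2, 1/6], [-4/3, 3/2, -5/6], [1, -3/2, 1/2]] = [[4, 6, -6], [6, 2, -2]].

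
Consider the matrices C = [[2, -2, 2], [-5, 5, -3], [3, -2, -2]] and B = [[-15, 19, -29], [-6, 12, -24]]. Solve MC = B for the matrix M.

C is on the right of M, so right-multiply by C⁻¹: M = BC⁻¹.
det C = -4; the adjugate gives C⁻¹ = [[4, 2, 1], [19/4, 5/2, 1], [5/4, 1/2, 0]].
M = BC⁻¹ = [[-15, 19, -29], [-6, 12, -24]] · [[4, 2, 1], [19/4, 5/2, 1], [5/4, 1/2, 0]] = [[-6, 3, 4], [3, 6, 6]].

M = [[-6, 3, 4], [3, 6, 6]]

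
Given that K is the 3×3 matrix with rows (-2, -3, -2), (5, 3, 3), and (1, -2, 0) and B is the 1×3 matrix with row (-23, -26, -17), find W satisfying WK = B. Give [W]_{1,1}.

1

Since K sits to the right of W, W = BK⁻¹.
K has determinant 5; K⁻¹ = [[6/5, 4/5, -3/5], [3/5, 2/5, -4/5], [-13/5, -7/5, 9/5]].
W = BK⁻¹ = [[-23, -26, -17]] · [[6/5, 4/5, -3/5], [3/5, 2/5, -4/5], [-13/5, -7/5, 9/5]] = [[1, -5, 4]].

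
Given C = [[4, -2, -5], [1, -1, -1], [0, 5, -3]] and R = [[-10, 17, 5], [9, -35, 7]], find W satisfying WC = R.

W = [[-4, 6, 3], [2, 1, -6]]

Right-multiplying both sides by C⁻¹ gives W = RC⁻¹.
det C = 1; the adjugate gives C⁻¹ = [[8, -31, -3], [3, -12, -1], [5, -20, -2]].
W = RC⁻¹ = [[-10, 17, 5], [9, -35, 7]] · [[8, -31, -3], [3, -12, -1], [5, -20, -2]] = [[-4, 6, 3], [2, 1, -6]].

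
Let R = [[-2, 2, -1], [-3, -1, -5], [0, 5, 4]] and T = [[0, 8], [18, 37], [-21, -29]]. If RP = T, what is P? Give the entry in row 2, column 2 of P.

-1

R is on the left of P, so left-multiply by R⁻¹: P = R⁻¹T.
det R = -3, so R⁻¹ = [[-7, 13/3, 11/3], [-4, 8/3, 7/3], [5, -10/3, -8/3]].
P = R⁻¹T = [[-7, 13/3, 11/3], [-4, 8/3, 7/3], [5, -10/3, -8/3]] · [[0, 8], [18, 37], [-21, -29]] = [[1, -2], [-1, -1], [-4, -6]].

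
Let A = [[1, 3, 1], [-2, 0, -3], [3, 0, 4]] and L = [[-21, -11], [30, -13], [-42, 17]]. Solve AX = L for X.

Left-multiplying both sides by A⁻¹ gives X = A⁻¹L.
det A = -3; the adjugate gives A⁻¹ = [[0, 4, 3], [1/3, -1/3, -1/3], [0, -3, -2]].
X = A⁻¹L = [[0, 4, 3], [1/3, -1/3, -1/3], [0, -3, -2]] · [[-21, -11], [30, -13], [-42, 17]] = [[-6, -1], [-3, -5], [-6, 5]].

X = [[-6, -1], [-3, -5], [-6, 5]]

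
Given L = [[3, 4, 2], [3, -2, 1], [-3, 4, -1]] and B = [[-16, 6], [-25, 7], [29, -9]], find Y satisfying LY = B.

L is on the left of Y, so left-multiply by L⁻¹: Y = L⁻¹B.
det L = 6; the adjugate gives L⁻¹ = [[-1/3, 2, 4/3], [0, 1/2, 1/2], [1, -4, -3]].
Y = L⁻¹B = [[-1/3, 2, 4/3], [0, 1/2, 1/2], [1, -4, -3]] · [[-16, 6], [-25, 7], [29, -9]] = [[-6, 0], [2, -1], [-3, 5]].

Y = [[-6, 0], [2, -1], [-3, 5]]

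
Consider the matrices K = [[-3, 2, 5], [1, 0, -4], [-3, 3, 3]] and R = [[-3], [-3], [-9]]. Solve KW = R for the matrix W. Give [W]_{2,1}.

-6

Left-multiplying both sides by K⁻¹ gives W = K⁻¹R.
K has determinant -3; K⁻¹ = [[-4, -3, 8/3], [-3, -2, 7/3], [-1, -1, 2/3]].
W = K⁻¹R = [[-4, -3, 8/3], [-3, -2, 7/3], [-1, -1, 2/3]] · [[-3], [-3], [-9]] = [[-3], [-6], [0]].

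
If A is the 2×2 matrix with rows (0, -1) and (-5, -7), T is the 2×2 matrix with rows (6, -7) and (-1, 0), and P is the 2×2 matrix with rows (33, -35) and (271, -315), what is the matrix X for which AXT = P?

X = [[-2, -4], [-5, 3]]

X = A⁻¹PT⁻¹ (apply A⁻¹ on the left and T⁻¹ on the right).
det A = -5; the adjugate gives A⁻¹ = [[7/5, -1/5], [-1, 0]].
det T = -7, so T⁻¹ = [[0, -1], [-1/7, -6/7]].
A⁻¹P = [[-8, 14], [-33, 35]].
X = (A⁻¹P)T⁻¹ = [[-2, -4], [-5, 3]].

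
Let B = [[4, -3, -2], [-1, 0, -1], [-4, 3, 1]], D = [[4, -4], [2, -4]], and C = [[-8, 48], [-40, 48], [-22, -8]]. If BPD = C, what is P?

Isolating P: multiply by B⁻¹ from the left and D⁻¹ from the right, so P = B⁻¹CD⁻¹.
det B = 3, so B⁻¹ = [[1, -1, 1], [5/3, -4/3, 2], [-1, 0, -1]].
det D = -8, so D⁻¹ = [[1/2, -1/2], [1/4, -1/2]].
B⁻¹C = [[10, -8], [-4, 0], [30, -40]].
P = (B⁻¹C)D⁻¹ = [[3, -1], [-2, 2], [5, 5]].

P = [[3, -1], [-2, 2], [5, 5]]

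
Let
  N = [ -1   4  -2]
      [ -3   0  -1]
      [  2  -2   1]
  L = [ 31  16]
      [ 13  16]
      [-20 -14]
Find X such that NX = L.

N is on the left of X, so left-multiply by N⁻¹: X = N⁻¹L.
det N = -6; the adjugate gives N⁻¹ = [[1/3, 0, 2/3], [-1/6, -1/2, -5/6], [-1, -1, -2]].
X = N⁻¹L = [[1/3, 0, 2/3], [-1/6, -1/2, -5/6], [-1, -1, -2]] · [[31, 16], [13, 16], [-20, -14]] = [[-3, -4], [5, 1], [-4, -4]].

X = [[-3, -4], [5, 1], [-4, -4]]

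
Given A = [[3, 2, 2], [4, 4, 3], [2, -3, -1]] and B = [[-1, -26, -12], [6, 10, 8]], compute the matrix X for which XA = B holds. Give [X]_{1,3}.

4

Since A sits to the right of X, X = BA⁻¹.
det A = -5; the adjugate gives A⁻¹ = [[-1, 4/5, 2/5], [-2, 7/5, 1/5], [4, -13/5, -4/5]].
X = BA⁻¹ = [[-1, -26, -12], [6, 10, 8]] · [[-1, 4/5, 2/5], [-2, 7/5, 1/5], [4, -13/5, -4/5]] = [[5, -6, 4], [6, -2, -2]].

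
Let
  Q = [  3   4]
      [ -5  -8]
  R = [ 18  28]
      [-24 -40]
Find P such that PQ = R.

Right-multiplying both sides by Q⁻¹ gives P = RQ⁻¹.
det Q = -4; the adjugate gives Q⁻¹ = [[2, 1], [-5/4, -3/4]].
P = RQ⁻¹ = [[18, 28], [-24, -40]] · [[2, 1], [-5/4, -3/4]] = [[1, -3], [2, 6]].

P = [[1, -3], [2, 6]]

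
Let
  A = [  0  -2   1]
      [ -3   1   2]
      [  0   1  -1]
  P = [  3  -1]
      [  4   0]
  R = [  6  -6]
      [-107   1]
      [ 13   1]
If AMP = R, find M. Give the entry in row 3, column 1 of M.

Isolating M: multiply by A⁻¹ from the left and P⁻¹ from the right, so M = A⁻¹RP⁻¹.
det A = 3, so A⁻¹ = [[-1, -1/3, -5/3], [-1, 0, -1], [-1, 0, -2]].
det P = 4, so P⁻¹ = [[0, 1/4], [-1, 3/4]].
A⁻¹R = [[8, 4], [-19, 5], [-32, 4]].
M = (A⁻¹R)P⁻¹ = [[-4, 5], [-5, -1], [-4, -5]].

-4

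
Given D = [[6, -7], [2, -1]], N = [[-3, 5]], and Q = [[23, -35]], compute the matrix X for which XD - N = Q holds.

X = [[5, -5]]

XD = Q + N = [[20, -30]].
Since D sits to the right of X, X = (Q + N)D⁻¹.
det D = 8; the adjugate gives D⁻¹ = [[-1/8, 7/8], [-1/4, 3/4]].
X = (Q + N)D⁻¹ = [[5, -5]].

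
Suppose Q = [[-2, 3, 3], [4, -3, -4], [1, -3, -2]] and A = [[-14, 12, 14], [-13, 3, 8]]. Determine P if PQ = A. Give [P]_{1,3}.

-2

Right-multiplying both sides by Q⁻¹ gives P = AQ⁻¹.
det Q = -3, so Q⁻¹ = [[2, 1, 1], [-4/3, -1/3, -4/3], [3, 1, 2]].
P = AQ⁻¹ = [[-14, 12, 14], [-13, 3, 8]] · [[2, 1, 1], [-4/3, -1/3, -4/3], [3, 1, 2]] = [[-2, -4, -2], [-6, -6, -1]].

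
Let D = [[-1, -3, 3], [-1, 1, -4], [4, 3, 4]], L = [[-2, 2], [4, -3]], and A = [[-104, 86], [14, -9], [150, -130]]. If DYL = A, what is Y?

Y = D⁻¹AL⁻¹ (apply D⁻¹ on the left and L⁻¹ on the right).
D has determinant -1; D⁻¹ = [[-16, -21, -9], [12, 16, 7], [7, 9, 4]].
L has determinant -2; L⁻¹ = [[3/2, 1], [2, 1]].
D⁻¹A = [[20, -17], [26, -22], [-2, 1]].
Y = (D⁻¹A)L⁻¹ = [[-4, 3], [-5, 4], [-1, -1]].

Y = [[-4, 3], [-5, 4], [-1, -1]]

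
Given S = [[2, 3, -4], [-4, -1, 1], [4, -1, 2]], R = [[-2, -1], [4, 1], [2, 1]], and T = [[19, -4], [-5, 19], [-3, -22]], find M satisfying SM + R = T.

SM = T − R = [[21, -3], [-9, 18], [-5, -23]].
Since S multiplies M on the left, M = S⁻¹(T − R).
S has determinant 2; S⁻¹ = [[-1/2, -1, -1/2], [6, 10, 7], [4, 7, 5]].
M = S⁻¹(T − R) = [[1, -5], [1, 1], [-4, -1]].

M = [[1, -5], [1, 1], [-4, -1]]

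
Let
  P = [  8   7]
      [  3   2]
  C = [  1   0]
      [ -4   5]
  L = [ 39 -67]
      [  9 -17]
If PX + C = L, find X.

PX = L − C = [[38, -67], [13, -22]].
P is on the left of X, so left-multiply by P⁻¹: X = P⁻¹(L − C).
P has determinant -5; P⁻¹ = [[-2/5, 7/5], [3/5, -8/5]].
X = P⁻¹(L − C) = [[3, -4], [2, -5]].

X = [[3, -4], [2, -5]]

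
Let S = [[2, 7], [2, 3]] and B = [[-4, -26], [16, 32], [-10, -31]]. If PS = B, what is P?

P = [[-5, 3], [2, 6], [-4, -1]]

Since S sits to the right of P, P = BS⁻¹.
S has determinant -8; S⁻¹ = [[-3/8, 7/8], [1/4, -1/4]].
P = BS⁻¹ = [[-4, -26], [16, 32], [-10, -31]] · [[-3/8, 7/8], [1/4, -1/4]] = [[-5, 3], [2, 6], [-4, -1]].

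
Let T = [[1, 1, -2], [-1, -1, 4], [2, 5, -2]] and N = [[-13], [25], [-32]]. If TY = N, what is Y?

T is on the left of Y, so left-multiply by T⁻¹: Y = T⁻¹N.
det T = -6; the adjugate gives T⁻¹ = [[3, 4/3, -1/3], [-1, -1/3, 1/3], [1/2, 1/2, 0]].
Y = T⁻¹N = [[3, 4/3, -1/3], [-1, -1/3, 1/3], [1/2, 1/2, 0]] · [[-13], [25], [-32]] = [[5], [-6], [6]].

Y = [[5], [-6], [6]]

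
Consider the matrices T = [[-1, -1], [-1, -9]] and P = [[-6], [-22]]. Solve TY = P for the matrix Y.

Y = [[4], [2]]

Since T multiplies Y on the left, Y = T⁻¹P.
det T = 8; the adjugate gives T⁻¹ = [[-9/8, 1/8], [1/8, -1/8]].
Y = T⁻¹P = [[-9/8, 1/8], [1/8, -1/8]] · [[-6], [-22]] = [[4], [2]].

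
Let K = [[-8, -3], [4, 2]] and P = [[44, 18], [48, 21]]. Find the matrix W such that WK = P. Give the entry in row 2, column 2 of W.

Since K sits to the right of W, W = PK⁻¹.
K has determinant -4; K⁻¹ = [[-1/2, -3/4], [1, 2]].
W = PK⁻¹ = [[44, 18], [48, 21]] · [[-1/2, -3/4], [1, 2]] = [[-4, 3], [-3, 6]].

6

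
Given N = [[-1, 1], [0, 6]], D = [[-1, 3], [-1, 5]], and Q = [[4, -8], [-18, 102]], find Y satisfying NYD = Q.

Y = N⁻¹QD⁻¹ (apply N⁻¹ on the left and D⁻¹ on the right).
det N = -6, so N⁻¹ = [[-1, 1/6], [0, 1/6]].
D has determinant -2; D⁻¹ = [[-5/2, 3/2], [-1/2, 1/2]].
N⁻¹Q = [[-7, 25], [-3, 17]].
Y = (N⁻¹Q)D⁻¹ = [[5, 2], [-1, 4]].

Y = [[5, 2], [-1, 4]]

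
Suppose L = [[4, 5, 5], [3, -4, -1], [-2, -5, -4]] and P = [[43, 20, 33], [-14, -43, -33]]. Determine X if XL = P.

Right-multiplying both sides by L⁻¹ gives X = PL⁻¹.
det L = -1, so L⁻¹ = [[-11, 5, -15], [-14, 6, -19], [23, -10, 31]].
X = PL⁻¹ = [[43, 20, 33], [-14, -43, -33]] · [[-11, 5, -15], [-14, 6, -19], [23, -10, 31]] = [[6, 5, -2], [-3, 2, 4]].

X = [[6, 5, -2], [-3, 2, 4]]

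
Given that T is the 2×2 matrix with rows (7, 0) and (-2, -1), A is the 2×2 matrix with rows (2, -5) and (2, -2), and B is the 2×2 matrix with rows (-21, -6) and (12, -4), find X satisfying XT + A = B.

X = [[-3, 1], [2, 2]]

XT = B − A = [[-23, -1], [10, -2]].
Since T sits to the right of X, X = (B − A)T⁻¹.
det T = -7; the adjugate gives T⁻¹ = [[1/7, 0], [-2/7, -1]].
X = (B − A)T⁻¹ = [[-3, 1], [2, 2]].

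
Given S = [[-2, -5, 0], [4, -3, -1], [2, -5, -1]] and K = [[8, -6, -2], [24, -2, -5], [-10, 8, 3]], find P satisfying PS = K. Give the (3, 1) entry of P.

S is on the right of P, so right-multiply by S⁻¹: P = KS⁻¹.
det S = -6; the adjugate gives S⁻¹ = [[1/3, 5/6, -5/6], [-1/3, -1/3, 1/3], [7/3, 10/3, -13/3]].
P = KS⁻¹ = [[8, -6, -2], [24, -2, -5], [-10, 8, 3]] · [[1/3, 5/6, -5/6], [-1/3, -1/3, 1/3], [7/3, 10/3, -13/3]] = [[0, 2, 0], [-3, 4, 1], [1, -1, -2]].

1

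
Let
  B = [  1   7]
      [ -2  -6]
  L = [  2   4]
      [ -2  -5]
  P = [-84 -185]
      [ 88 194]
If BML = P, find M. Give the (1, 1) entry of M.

-4

Isolating M: multiply by B⁻¹ from the left and L⁻¹ from the right, so M = B⁻¹PL⁻¹.
det B = 8, so B⁻¹ = [[-3/4, -7/8], [1/4, 1/8]].
det L = -2; the adjugate gives L⁻¹ = [[5/2, 2], [-1, -1]].
B⁻¹P = [[-14, -31], [-10, -22]].
M = (B⁻¹P)L⁻¹ = [[-4, 3], [-3, 2]].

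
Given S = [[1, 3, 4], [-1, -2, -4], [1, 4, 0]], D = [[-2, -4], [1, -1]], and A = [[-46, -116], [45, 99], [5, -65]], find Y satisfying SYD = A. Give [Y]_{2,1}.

Y = S⁻¹AD⁻¹ (apply S⁻¹ on the left and D⁻¹ on the right).
det S = -4, so S⁻¹ = [[-4, -4, 1], [1, 1, 0], [1/2, 1/4, -1/4]].
det D = 6; the adjugate gives D⁻¹ = [[-1/6, 2/3], [-1/6, -1/3]].
S⁻¹A = [[9, 3], [-1, -17], [-13, -17]].
Y = (S⁻¹A)D⁻¹ = [[-2, 5], [3, 5], [5, -3]].

3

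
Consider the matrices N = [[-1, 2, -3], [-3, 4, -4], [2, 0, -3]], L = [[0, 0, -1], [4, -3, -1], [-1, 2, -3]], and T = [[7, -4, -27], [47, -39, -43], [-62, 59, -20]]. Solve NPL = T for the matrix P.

P = N⁻¹TL⁻¹ (apply N⁻¹ on the left and L⁻¹ on the right).
N has determinant 2; N⁻¹ = [[-6, 3, 2], [-17/2, 9/2, 5/2], [-4, 2, 1]].
det L = -5, so L⁻¹ = [[-11/5, 2/5, 3/5], [-13/5, 1/5, 4/5], [-1, 0, 0]].
N⁻¹T = [[-25, 25, -7], [-3, 6, -14], [4, -3, 2]].
P = (N⁻¹T)L⁻¹ = [[-3, -5, 5], [5, 0, 3], [-3, 1, 0]].

P = [[-3, -5, 5], [5, 0, 3], [-3, 1, 0]]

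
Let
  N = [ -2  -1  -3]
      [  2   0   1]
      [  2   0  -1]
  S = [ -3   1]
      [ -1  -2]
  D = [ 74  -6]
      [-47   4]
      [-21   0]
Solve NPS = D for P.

P = [[5, 2], [0, 1], [4, 1]]

Isolating P: multiply by N⁻¹ from the left and S⁻¹ from the right, so P = N⁻¹DS⁻¹.
det N = -4, so N⁻¹ = [[0, 1/4, 1/4], [-1, -2, 1], [0, 1/2, -1/2]].
det S = 7; the adjugate gives S⁻¹ = [[-2/7, -1/7], [1/7, -3/7]].
N⁻¹D = [[-17, 1], [-1, -2], [-13, 2]].
P = (N⁻¹D)S⁻¹ = [[5, 2], [0, 1], [4, 1]].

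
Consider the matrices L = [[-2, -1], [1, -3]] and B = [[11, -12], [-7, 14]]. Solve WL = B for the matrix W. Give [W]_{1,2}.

5

Right-multiplying both sides by L⁻¹ gives W = BL⁻¹.
det L = 7, so L⁻¹ = [[-3/7, 1/7], [-1/7, -2/7]].
W = BL⁻¹ = [[11, -12], [-7, 14]] · [[-3/7, 1/7], [-1/7, -2/7]] = [[-3, 5], [1, -5]].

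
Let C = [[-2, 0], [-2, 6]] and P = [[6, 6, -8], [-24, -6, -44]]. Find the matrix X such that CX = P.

X = [[-3, -3, 4], [-5, -2, -6]]

Left-multiplying both sides by C⁻¹ gives X = C⁻¹P.
det C = -12, so C⁻¹ = [[-1/2, 0], [-1/6, 1/6]].
X = C⁻¹P = [[-1/2, 0], [-1/6, 1/6]] · [[6, 6, -8], [-24, -6, -44]] = [[-3, -3, 4], [-5, -2, -6]].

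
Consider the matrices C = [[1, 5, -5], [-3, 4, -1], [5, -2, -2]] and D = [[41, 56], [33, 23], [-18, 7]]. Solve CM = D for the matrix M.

M = [[-4, 1], [4, 5], [-5, -6]]

C is on the left of M, so left-multiply by C⁻¹: M = C⁻¹D.
det C = 5, so C⁻¹ = [[-2, 4, 3], [-11/5, 23/5, 16/5], [-14/5, 27/5, 19/5]].
M = C⁻¹D = [[-2, 4, 3], [-11/5, 23/5, 16/5], [-14/5, 27/5, 19/5]] · [[41, 56], [33, 23], [-18, 7]] = [[-4, 1], [4, 5], [-5, -6]].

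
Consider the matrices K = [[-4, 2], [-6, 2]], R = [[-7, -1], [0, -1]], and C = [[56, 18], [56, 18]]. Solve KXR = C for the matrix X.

Isolating X: multiply by K⁻¹ from the left and R⁻¹ from the right, so X = K⁻¹CR⁻¹.
det K = 4; the adjugate gives K⁻¹ = [[1/2, -1/2], [3/2, -1]].
det R = 7, so R⁻¹ = [[-1/7, 1/7], [0, -1]].
K⁻¹C = [[0, 0], [28, 9]].
X = (K⁻¹C)R⁻¹ = [[0, 0], [-4, -5]].

X = [[0, 0], [-4, -5]]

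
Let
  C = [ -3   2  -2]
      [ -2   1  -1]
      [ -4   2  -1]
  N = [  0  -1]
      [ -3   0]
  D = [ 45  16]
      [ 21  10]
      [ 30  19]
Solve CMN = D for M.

M = C⁻¹DN⁻¹ (apply C⁻¹ on the left and N⁻¹ on the right).
det C = 1; the adjugate gives C⁻¹ = [[1, -2, 0], [2, -5, 1], [0, -2, 1]].
N has determinant -3; N⁻¹ = [[0, -1/3], [-1, 0]].
C⁻¹D = [[3, -4], [15, 1], [-12, -1]].
M = (C⁻¹D)N⁻¹ = [[4, -1], [-1, -5], [1, 4]].

M = [[4, -1], [-1, -5], [1, 4]]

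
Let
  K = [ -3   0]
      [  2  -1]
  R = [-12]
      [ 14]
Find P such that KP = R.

P = [[4], [-6]]

Since K multiplies P on the left, P = K⁻¹R.
det K = 3; the adjugate gives K⁻¹ = [[-1/3, 0], [-2/3, -1]].
P = K⁻¹R = [[-1/3, 0], [-2/3, -1]] · [[-12], [14]] = [[4], [-6]].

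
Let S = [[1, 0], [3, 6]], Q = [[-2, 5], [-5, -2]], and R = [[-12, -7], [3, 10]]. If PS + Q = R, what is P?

PS = R − Q = [[-10, -12], [8, 12]].
Since S sits to the right of P, P = (R − Q)S⁻¹.
det S = 6, so S⁻¹ = [[1, 0], [-1/2, 1/6]].
P = (R − Q)S⁻¹ = [[-4, -2], [2, 2]].

P = [[-4, -2], [2, 2]]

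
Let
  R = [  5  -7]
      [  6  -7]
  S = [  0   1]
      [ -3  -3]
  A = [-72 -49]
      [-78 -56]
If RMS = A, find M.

M = [[-1, 2], [-4, -2]]

M = R⁻¹AS⁻¹ (apply R⁻¹ on the left and S⁻¹ on the right).
det R = 7, so R⁻¹ = [[-1, 1], [-6/7, 5/7]].
det S = 3; the adjugate gives S⁻¹ = [[-1, -1/3], [1, 0]].
R⁻¹A = [[-6, -7], [6, 2]].
M = (R⁻¹A)S⁻¹ = [[-1, 2], [-4, -2]].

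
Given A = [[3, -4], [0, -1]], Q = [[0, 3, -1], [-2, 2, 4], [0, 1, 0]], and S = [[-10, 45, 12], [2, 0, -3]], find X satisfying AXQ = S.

Left-multiply by A⁻¹ and right-multiply by Q⁻¹: X = A⁻¹SQ⁻¹.
det A = -3, so A⁻¹ = [[1/3, -4/3], [0, -1]].
Q has determinant 2; Q⁻¹ = [[-2, -1/2, 7], [0, 0, 1], [-1, 0, 3]].
A⁻¹S = [[-6, 15, 8], [-2, 0, 3]].
X = (A⁻¹S)Q⁻¹ = [[4, 3, -3], [1, 1, -5]].

X = [[4, 3, -3], [1, 1, -5]]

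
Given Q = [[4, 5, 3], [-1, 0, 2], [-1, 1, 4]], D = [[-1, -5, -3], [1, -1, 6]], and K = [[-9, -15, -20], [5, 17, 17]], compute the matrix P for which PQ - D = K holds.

P = [[-3, 3, -5], [3, 5, 1]]

PQ = K + D = [[-10, -20, -23], [6, 16, 23]].
Right-multiplying both sides by Q⁻¹ gives P = (K + D)Q⁻¹.
det Q = -1; the adjugate gives Q⁻¹ = [[2, 17, -10], [-2, -19, 11], [1, 9, -5]].
P = (K + D)Q⁻¹ = [[-3, 3, -5], [3, 5, 1]].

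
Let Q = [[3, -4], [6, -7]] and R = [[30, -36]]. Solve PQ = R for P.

P = [[2, 4]]

Right-multiplying both sides by Q⁻¹ gives P = RQ⁻¹.
det Q = 3; the adjugate gives Q⁻¹ = [[-7/3, 4/3], [-2, 1]].
P = RQ⁻¹ = [[30, -36]] · [[-7/3, 4/3], [-2, 1]] = [[2, 4]].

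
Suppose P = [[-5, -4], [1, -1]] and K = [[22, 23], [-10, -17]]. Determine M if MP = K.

M = [[-5, -3], [3, 5]]

P is on the right of M, so right-multiply by P⁻¹: M = KP⁻¹.
det P = 9, so P⁻¹ = [[-1/9, 4/9], [-1/9, -5/9]].
M = KP⁻¹ = [[22, 23], [-10, -17]] · [[-1/9, 4/9], [-1/9, -5/9]] = [[-5, -3], [3, 5]].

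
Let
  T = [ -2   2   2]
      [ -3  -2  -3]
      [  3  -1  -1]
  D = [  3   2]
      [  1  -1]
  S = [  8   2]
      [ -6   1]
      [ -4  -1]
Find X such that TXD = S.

X = [[0, 0], [2, 0], [-1, 1]]

Isolating X: multiply by T⁻¹ from the left and D⁻¹ from the right, so X = T⁻¹SD⁻¹.
T has determinant -4; T⁻¹ = [[1/4, 0, 1/2], [3, 1, 3], [-9/4, -1, -5/2]].
D has determinant -5; D⁻¹ = [[1/5, 2/5], [1/5, -3/5]].
T⁻¹S = [[0, 0], [6, 4], [-2, -3]].
X = (T⁻¹S)D⁻¹ = [[0, 0], [2, 0], [-1, 1]].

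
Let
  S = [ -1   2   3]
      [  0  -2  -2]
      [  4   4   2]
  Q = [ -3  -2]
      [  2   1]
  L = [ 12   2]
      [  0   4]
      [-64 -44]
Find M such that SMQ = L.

Left-multiply by S⁻¹ and right-multiply by Q⁻¹: M = S⁻¹LQ⁻¹.
det S = 4, so S⁻¹ = [[1, 2, 1/2], [-2, -7/2, -1/2], [2, 3, 1/2]].
Q has determinant 1; Q⁻¹ = [[1, 2], [-2, -3]].
S⁻¹L = [[-20, -12], [8, 4], [-8, -6]].
M = (S⁻¹L)Q⁻¹ = [[4, -4], [0, 4], [4, 2]].

M = [[4, -4], [0, 4], [4, 2]]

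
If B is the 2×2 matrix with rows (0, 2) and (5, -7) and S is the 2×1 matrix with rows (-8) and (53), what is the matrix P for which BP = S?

P = [[5], [-4]]

Left-multiplying both sides by B⁻¹ gives P = B⁻¹S.
B has determinant -10; B⁻¹ = [[7/10, 1/5], [1/2, 0]].
P = B⁻¹S = [[7/10, 1/5], [1/2, 0]] · [[-8], [53]] = [[5], [-4]].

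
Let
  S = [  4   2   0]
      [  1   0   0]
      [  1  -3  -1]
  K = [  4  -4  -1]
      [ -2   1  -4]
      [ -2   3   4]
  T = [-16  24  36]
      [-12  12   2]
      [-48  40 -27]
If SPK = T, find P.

Isolating P: multiply by S⁻¹ from the left and K⁻¹ from the right, so P = S⁻¹TK⁻¹.
det S = 2, so S⁻¹ = [[0, 1, 0], [1/2, -2, 0], [-3/2, 7, -1]].
det K = 4; the adjugate gives K⁻¹ = [[4, 13/4, 17/4], [4, 7/2, 9/2], [-1, -1, -1]].
S⁻¹T = [[-12, 12, 2], [16, -12, 14], [-12, 8, -13]].
P = (S⁻¹T)K⁻¹ = [[-2, 1, 1], [2, -4, 0], [-3, 2, -2]].

P = [[-2, 1, 1], [2, -4, 0], [-3, 2, -2]]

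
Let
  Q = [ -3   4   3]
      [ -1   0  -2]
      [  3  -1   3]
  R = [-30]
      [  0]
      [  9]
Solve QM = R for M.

M = [[4], [-3], [-2]]

Left-multiplying both sides by Q⁻¹ gives M = Q⁻¹R.
det Q = -3, so Q⁻¹ = [[2/3, 5, 8/3], [1, 6, 3], [-1/3, -3, -4/3]].
M = Q⁻¹R = [[2/3, 5, 8/3], [1, 6, 3], [-1/3, -3, -4/3]] · [[-30], [0], [9]] = [[4], [-3], [-2]].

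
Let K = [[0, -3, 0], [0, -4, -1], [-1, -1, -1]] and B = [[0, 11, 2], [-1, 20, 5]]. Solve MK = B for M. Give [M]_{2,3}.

1

Right-multiplying both sides by K⁻¹ gives M = BK⁻¹.
det K = -3, so K⁻¹ = [[-1, 1, -1], [-1/3, 0, 0], [4/3, -1, 0]].
M = BK⁻¹ = [[0, 11, 2], [-1, 20, 5]] · [[-1, 1, -1], [-1/3, 0, 0], [4/3, -1, 0]] = [[-1, -2, 0], [1, -6, 1]].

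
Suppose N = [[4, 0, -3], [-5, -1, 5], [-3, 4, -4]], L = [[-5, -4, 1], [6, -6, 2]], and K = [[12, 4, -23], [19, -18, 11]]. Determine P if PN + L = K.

P = [[0, -4, 1], [1, 0, -3]]

PN = K − L = [[17, 8, -24], [13, -12, 9]].
Right-multiplying both sides by N⁻¹ gives P = (K − L)N⁻¹.
det N = 5; the adjugate gives N⁻¹ = [[-16/5, -12/5, -3/5], [-7, -5, -1], [-23/5, -16/5, -4/5]].
P = (K − L)N⁻¹ = [[0, -4, 1], [1, 0, -3]].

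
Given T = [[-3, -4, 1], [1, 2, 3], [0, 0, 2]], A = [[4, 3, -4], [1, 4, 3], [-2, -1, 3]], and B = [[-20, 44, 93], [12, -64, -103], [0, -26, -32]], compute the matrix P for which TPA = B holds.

P = [[2, -2, 5], [1, -4, -4], [1, -4, 0]]

Isolating P: multiply by T⁻¹ from the left and A⁻¹ from the right, so P = T⁻¹BA⁻¹.
det T = -4; the adjugate gives T⁻¹ = [[-1, -2, 7/2], [1/2, 3/2, -5/2], [0, 0, 1/2]].
det A = 5; the adjugate gives A⁻¹ = [[3, -1, 5], [-9/5, 4/5, -16/5], [7/5, -2/5, 13/5]].
T⁻¹B = [[-4, -7, 1], [8, -9, -28], [0, -13, -16]].
P = (T⁻¹B)A⁻¹ = [[2, -2, 5], [1, -4, -4], [1, -4, 0]].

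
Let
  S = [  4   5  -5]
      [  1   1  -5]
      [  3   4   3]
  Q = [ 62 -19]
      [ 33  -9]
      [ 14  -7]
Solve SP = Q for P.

Left-multiplying both sides by S⁻¹ gives P = S⁻¹Q.
S has determinant -3; S⁻¹ = [[-23/3, 35/3, 20/3], [6, -9, -5], [-1/3, 1/3, 1/3]].
P = S⁻¹Q = [[-23/3, 35/3, 20/3], [6, -9, -5], [-1/3, 1/3, 1/3]] · [[62, -19], [33, -9], [14, -7]] = [[3, -6], [5, 2], [-5, 1]].

P = [[3, -6], [5, 2], [-5, 1]]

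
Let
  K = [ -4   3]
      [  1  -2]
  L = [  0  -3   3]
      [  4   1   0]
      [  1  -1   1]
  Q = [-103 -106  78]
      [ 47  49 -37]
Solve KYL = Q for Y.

Left-multiply by K⁻¹ and right-multiply by L⁻¹: Y = K⁻¹QL⁻¹.
det K = 5; the adjugate gives K⁻¹ = [[-2/5, -3/5], [-1/5, -4/5]].
L has determinant -3; L⁻¹ = [[-1/3, 0, 1], [4/3, 1, -4], [5/3, 1, -4]].
K⁻¹Q = [[13, 13, -9], [-17, -18, 14]].
Y = (K⁻¹Q)L⁻¹ = [[-2, 4, -3], [5, -4, -1]].

Y = [[-2, 4, -3], [5, -4, -1]]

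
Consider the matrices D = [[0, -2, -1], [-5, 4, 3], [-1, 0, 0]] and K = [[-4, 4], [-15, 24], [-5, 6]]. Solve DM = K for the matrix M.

Since D multiplies M on the left, M = D⁻¹K.
D has determinant 2; D⁻¹ = [[0, 0, -1], [-3/2, -1/2, 5/2], [2, 1, -5]].
M = D⁻¹K = [[0, 0, -1], [-3/2, -1/2, 5/2], [2, 1, -5]] · [[-4, 4], [-15, 24], [-5, 6]] = [[5, -6], [1, -3], [2, 2]].

M = [[5, -6], [1, -3], [2, 2]]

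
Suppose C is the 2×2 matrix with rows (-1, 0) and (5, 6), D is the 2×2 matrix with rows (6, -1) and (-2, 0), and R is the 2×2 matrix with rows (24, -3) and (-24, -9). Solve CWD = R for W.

Left-multiply by C⁻¹ and right-multiply by D⁻¹: W = C⁻¹RD⁻¹.
det C = -6, so C⁻¹ = [[-1, 0], [5/6, 1/6]].
det D = -2; the adjugate gives D⁻¹ = [[0, -1/2], [-1, -3]].
C⁻¹R = [[-24, 3], [16, -4]].
W = (C⁻¹R)D⁻¹ = [[-3, 3], [4, 4]].

W = [[-3, 3], [4, 4]]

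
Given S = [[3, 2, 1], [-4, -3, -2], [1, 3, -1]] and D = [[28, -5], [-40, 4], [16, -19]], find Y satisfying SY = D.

Y = [[6, -1], [4, -4], [2, 6]]

S is on the left of Y, so left-multiply by S⁻¹: Y = S⁻¹D.
det S = 6; the adjugate gives S⁻¹ = [[3/2, 5/6, -1/6], [-1, -2/3, 1/3], [-3/2, -7/6, -1/6]].
Y = S⁻¹D = [[3/2, 5/6, -1/6], [-1, -2/3, 1/3], [-3/2, -7/6, -1/6]] · [[28, -5], [-40, 4], [16, -19]] = [[6, -1], [4, -4], [2, 6]].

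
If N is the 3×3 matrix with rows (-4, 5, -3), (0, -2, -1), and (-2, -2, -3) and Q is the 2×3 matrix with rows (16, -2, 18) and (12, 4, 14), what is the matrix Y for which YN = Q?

Y = [[-2, 0, -4], [0, 4, -6]]

Right-multiplying both sides by N⁻¹ gives Y = QN⁻¹.
det N = 6, so N⁻¹ = [[2/3, 7/2, -11/6], [1/3, 1, -2/3], [-2/3, -3, 4/3]].
Y = QN⁻¹ = [[16, -2, 18], [12, 4, 14]] · [[2/3, 7/2, -11/6], [1/3, 1, -2/3], [-2/3, -3, 4/3]] = [[-2, 0, -4], [0, 4, -6]].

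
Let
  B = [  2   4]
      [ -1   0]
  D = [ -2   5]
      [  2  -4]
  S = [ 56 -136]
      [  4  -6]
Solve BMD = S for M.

M = [[-2, -4], [-5, 3]]

M = B⁻¹SD⁻¹ (apply B⁻¹ on the left and D⁻¹ on the right).
det B = 4; the adjugate gives B⁻¹ = [[0, -1], [1/4, 1/2]].
det D = -2, so D⁻¹ = [[2, 5/2], [1, 1]].
B⁻¹S = [[-4, 6], [16, -37]].
M = (B⁻¹S)D⁻¹ = [[-2, -4], [-5, 3]].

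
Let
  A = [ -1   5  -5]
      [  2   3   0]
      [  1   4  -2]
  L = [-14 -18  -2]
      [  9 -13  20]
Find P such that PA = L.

Since A sits to the right of P, P = LA⁻¹.
det A = 1; the adjugate gives A⁻¹ = [[-6, -10, 15], [4, 7, -10], [5, 9, -13]].
P = LA⁻¹ = [[-14, -18, -2], [9, -13, 20]] · [[-6, -10, 15], [4, 7, -10], [5, 9, -13]] = [[2, -4, -4], [-6, -1, 5]].

P = [[2, -4, -4], [-6, -1, 5]]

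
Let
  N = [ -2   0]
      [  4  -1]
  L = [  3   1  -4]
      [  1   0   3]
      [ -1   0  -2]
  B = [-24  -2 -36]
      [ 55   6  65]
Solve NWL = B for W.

Left-multiply by N⁻¹ and right-multiply by L⁻¹: W = N⁻¹BL⁻¹.
det N = 2; the adjugate gives N⁻¹ = [[-1/2, 0], [-2, -1]].
det L = -1; the adjugate gives L⁻¹ = [[0, -2, -3], [1, 10, 13], [0, 1, 1]].
N⁻¹B = [[12, 1, 18], [-7, -2, 7]].
W = (N⁻¹B)L⁻¹ = [[1, 4, -5], [-2, 1, 2]].

W = [[1, 4, -5], [-2, 1, 2]]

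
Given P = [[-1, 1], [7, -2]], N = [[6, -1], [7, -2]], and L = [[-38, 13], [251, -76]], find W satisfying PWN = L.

W = P⁻¹LN⁻¹ (apply P⁻¹ on the left and N⁻¹ on the right).
P has determinant -5; P⁻¹ = [[2/5, 1/5], [7/5, 1/5]].
N has determinant -5; N⁻¹ = [[2/5, -1/5], [7/5, -6/5]].
P⁻¹L = [[35, -10], [-3, 3]].
W = (P⁻¹L)N⁻¹ = [[0, 5], [3, -3]].

W = [[0, 5], [3, -3]]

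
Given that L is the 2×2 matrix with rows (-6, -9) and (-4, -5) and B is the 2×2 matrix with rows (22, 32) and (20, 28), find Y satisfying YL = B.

L is on the right of Y, so right-multiply by L⁻¹: Y = BL⁻¹.
det L = -6, so L⁻¹ = [[5/6, -3/2], [-2/3, 1]].
Y = BL⁻¹ = [[22, 32], [20, 28]] · [[5/6, -3/2], [-2/3, 1]] = [[-3, -1], [-2, -2]].

Y = [[-3, -1], [-2, -2]]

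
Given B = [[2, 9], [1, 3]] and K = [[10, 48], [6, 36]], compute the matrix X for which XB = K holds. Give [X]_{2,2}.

-6

Since B sits to the right of X, X = KB⁻¹.
det B = -3, so B⁻¹ = [[-1, 3], [1/3, -2/3]].
X = KB⁻¹ = [[10, 48], [6, 36]] · [[-1, 3], [1/3, -2/3]] = [[6, -2], [6, -6]].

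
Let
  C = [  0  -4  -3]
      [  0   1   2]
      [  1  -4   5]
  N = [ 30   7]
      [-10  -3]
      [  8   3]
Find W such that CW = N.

C is on the left of W, so left-multiply by C⁻¹: W = C⁻¹N.
det C = -5; the adjugate gives C⁻¹ = [[-13/5, -32/5, 1], [-2/5, -3/5, 0], [1/5, 4/5, 0]].
W = C⁻¹N = [[-13/5, -32/5, 1], [-2/5, -3/5, 0], [1/5, 4/5, 0]] · [[30, 7], [-10, -3], [8, 3]] = [[-6, 4], [-6, -1], [-2, -1]].

W = [[-6, 4], [-6, -1], [-2, -1]]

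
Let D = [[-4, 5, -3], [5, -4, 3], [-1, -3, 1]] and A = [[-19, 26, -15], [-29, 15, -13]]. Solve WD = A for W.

Right-multiplying both sides by D⁻¹ gives W = AD⁻¹.
det D = -3, so D⁻¹ = [[-5/3, -4/3, -1], [8/3, 7/3, 1], [19/3, 17/3, 3]].
W = AD⁻¹ = [[-19, 26, -15], [-29, 15, -13]] · [[-5/3, -4/3, -1], [8/3, 7/3, 1], [19/3, 17/3, 3]] = [[6, 1, 0], [6, 0, 5]].

W = [[6, 1, 0], [6, 0, 5]]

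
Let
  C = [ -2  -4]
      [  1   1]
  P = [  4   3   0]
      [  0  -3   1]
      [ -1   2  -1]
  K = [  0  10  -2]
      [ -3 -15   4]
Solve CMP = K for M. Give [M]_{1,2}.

M = C⁻¹KP⁻¹ (apply C⁻¹ on the left and P⁻¹ on the right).
det C = 2, so C⁻¹ = [[1/2, 2], [-1/2, -1]].
P has determinant 1; P⁻¹ = [[1, 3, 3], [-1, -4, -4], [-3, -11, -12]].
C⁻¹K = [[-6, -25, 7], [3, 10, -3]].
M = (C⁻¹K)P⁻¹ = [[-2, 5, -2], [2, 2, 5]].

5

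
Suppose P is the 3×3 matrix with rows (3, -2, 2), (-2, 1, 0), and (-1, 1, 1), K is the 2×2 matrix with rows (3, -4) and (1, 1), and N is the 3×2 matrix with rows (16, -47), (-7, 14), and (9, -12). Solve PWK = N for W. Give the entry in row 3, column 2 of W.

-3

Isolating W: multiply by P⁻¹ from the left and K⁻¹ from the right, so W = P⁻¹NK⁻¹.
P has determinant -3; P⁻¹ = [[-1/3, -4/3, 2/3], [-2/3, -5/3, 4/3], [1/3, 1/3, 1/3]].
det K = 7; the adjugate gives K⁻¹ = [[1/7, 4/7], [-1/7, 3/7]].
P⁻¹N = [[10, -11], [13, -8], [6, -15]].
W = (P⁻¹N)K⁻¹ = [[3, 1], [3, 4], [3, -3]].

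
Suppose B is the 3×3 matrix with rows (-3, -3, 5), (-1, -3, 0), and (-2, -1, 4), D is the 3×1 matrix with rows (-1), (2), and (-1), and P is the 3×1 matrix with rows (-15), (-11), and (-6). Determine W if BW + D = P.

BW = P − D = [[-14], [-13], [-5]].
B is on the left of W, so left-multiply by B⁻¹: W = B⁻¹(P − D).
B has determinant -1; B⁻¹ = [[12, -7, -15], [-4, 2, 5], [5, -3, -6]].
W = B⁻¹(P − D) = [[-2], [5], [-1]].

W = [[-2], [5], [-1]]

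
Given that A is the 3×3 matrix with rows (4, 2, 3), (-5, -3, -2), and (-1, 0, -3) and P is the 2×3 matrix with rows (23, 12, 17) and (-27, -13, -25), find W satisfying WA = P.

A is on the right of W, so right-multiply by A⁻¹: W = PA⁻¹.
det A = 1; the adjugate gives A⁻¹ = [[9, 6, 5], [-13, -9, -7], [-3, -2, -2]].
W = PA⁻¹ = [[23, 12, 17], [-27, -13, -25]] · [[9, 6, 5], [-13, -9, -7], [-3, -2, -2]] = [[0, -4, -3], [1, 5, 6]].

W = [[0, -4, -3], [1, 5, 6]]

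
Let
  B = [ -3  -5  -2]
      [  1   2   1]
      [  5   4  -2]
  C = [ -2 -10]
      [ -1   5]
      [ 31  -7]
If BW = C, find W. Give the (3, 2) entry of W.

2

Left-multiplying both sides by B⁻¹ gives W = B⁻¹C.
B has determinant 1; B⁻¹ = [[-8, -18, -1], [7, 16, 1], [-6, -13, -1]].
W = B⁻¹C = [[-8, -18, -1], [7, 16, 1], [-6, -13, -1]] · [[-2, -10], [-1, 5], [31, -7]] = [[3, -3], [1, 3], [-6, 2]].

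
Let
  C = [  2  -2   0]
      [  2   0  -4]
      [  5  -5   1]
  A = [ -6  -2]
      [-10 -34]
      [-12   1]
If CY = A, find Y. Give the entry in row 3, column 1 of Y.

3

Since C multiplies Y on the left, Y = C⁻¹A.
det C = 4; the adjugate gives C⁻¹ = [[-5, 1/2, 2], [-11/2, 1/2, 2], [-5/2, 0, 1]].
Y = C⁻¹A = [[-5, 1/2, 2], [-11/2, 1/2, 2], [-5/2, 0, 1]] · [[-6, -2], [-10, -34], [-12, 1]] = [[1, -5], [4, -4], [3, 6]].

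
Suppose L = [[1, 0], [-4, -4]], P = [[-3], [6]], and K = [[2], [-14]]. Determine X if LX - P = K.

X = [[-1], [3]]

LX = K + P = [[-1], [-8]].
Since L multiplies X on the left, X = L⁻¹(K + P).
det L = -4; the adjugate gives L⁻¹ = [[1, 0], [-1, -1/4]].
X = L⁻¹(K + P) = [[-1], [3]].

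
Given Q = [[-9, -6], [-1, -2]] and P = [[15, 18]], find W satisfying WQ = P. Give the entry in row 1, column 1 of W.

-1

Q is on the right of W, so right-multiply by Q⁻¹: W = PQ⁻¹.
det Q = 12, so Q⁻¹ = [[-1/6, 1/2], [1/12, -3/4]].
W = PQ⁻¹ = [[15, 18]] · [[-1/6, 1/2], [1/12, -3/4]] = [[-1, -6]].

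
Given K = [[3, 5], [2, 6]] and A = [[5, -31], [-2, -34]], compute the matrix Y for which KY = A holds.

Y = [[5, -2], [-2, -5]]

Left-multiplying both sides by K⁻¹ gives Y = K⁻¹A.
K has determinant 8; K⁻¹ = [[3/4, -5/8], [-1/4, 3/8]].
Y = K⁻¹A = [[3/4, -5/8], [-1/4, 3/8]] · [[5, -31], [-2, -34]] = [[5, -2], [-2, -5]].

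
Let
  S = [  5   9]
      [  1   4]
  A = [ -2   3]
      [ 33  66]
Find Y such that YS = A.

S is on the right of Y, so right-multiply by S⁻¹: Y = AS⁻¹.
det S = 11; the adjugate gives S⁻¹ = [[4/11, -9/11], [-1/11, 5/11]].
Y = AS⁻¹ = [[-2, 3], [33, 66]] · [[4/11, -9/11], [-1/11, 5/11]] = [[-1, 3], [6, 3]].

Y = [[-1, 3], [6, 3]]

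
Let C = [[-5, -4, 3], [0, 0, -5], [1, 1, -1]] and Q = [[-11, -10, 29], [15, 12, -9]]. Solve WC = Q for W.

C is on the right of W, so right-multiply by C⁻¹: W = QC⁻¹.
C has determinant -5; C⁻¹ = [[-1, 1/5, -4], [1, -2/5, 5], [0, -1/5, 0]].
W = QC⁻¹ = [[-11, -10, 29], [15, 12, -9]] · [[-1, 1/5, -4], [1, -2/5, 5], [0, -1/5, 0]] = [[1, -4, -6], [-3, 0, 0]].

W = [[1, -4, -6], [-3, 0, 0]]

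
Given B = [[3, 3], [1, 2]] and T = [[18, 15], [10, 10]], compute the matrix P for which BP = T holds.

Since B multiplies P on the left, P = B⁻¹T.
det B = 3; the adjugate gives B⁻¹ = [[2/3, -1], [-1/3, 1]].
P = B⁻¹T = [[2/3, -1], [-1/3, 1]] · [[18, 15], [10, 10]] = [[2, 0], [4, 5]].

P = [[2, 0], [4, 5]]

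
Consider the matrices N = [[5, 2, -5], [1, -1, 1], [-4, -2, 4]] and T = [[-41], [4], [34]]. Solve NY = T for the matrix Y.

Y = [[-3], [-3], [4]]

Since N multiplies Y on the left, Y = N⁻¹T.
det N = 4; the adjugate gives N⁻¹ = [[-1/2, 1/2, -3/4], [-2, 0, -5/2], [-3/2, 1/2, -7/4]].
Y = N⁻¹T = [[-1/2, 1/2, -3/4], [-2, 0, -5/2], [-3/2, 1/2, -7/4]] · [[-41], [4], [34]] = [[-3], [-3], [4]].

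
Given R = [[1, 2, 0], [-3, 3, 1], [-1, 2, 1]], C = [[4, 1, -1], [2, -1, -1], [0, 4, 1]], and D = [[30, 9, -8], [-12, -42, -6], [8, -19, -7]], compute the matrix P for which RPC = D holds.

P = R⁻¹DC⁻¹ (apply R⁻¹ on the left and C⁻¹ on the right).
R has determinant 5; R⁻¹ = [[1/5, -2/5, 2/5], [2/5, 1/5, -1/5], [-3/5, -4/5, 9/5]].
C has determinant 2; C⁻¹ = [[3/2, -5/2, -1], [-1, 2, 1], [4, -8, -3]].
R⁻¹D = [[14, 11, -2], [8, -1, -3], [6, -6, -3]].
P = (R⁻¹D)C⁻¹ = [[2, 3, 3], [1, 2, 0], [3, -3, -3]].

P = [[2, 3, 3], [1, 2, 0], [3, -3, -3]]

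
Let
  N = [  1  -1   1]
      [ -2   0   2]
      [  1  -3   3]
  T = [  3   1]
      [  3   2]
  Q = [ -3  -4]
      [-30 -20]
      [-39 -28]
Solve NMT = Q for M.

M = N⁻¹QT⁻¹ (apply N⁻¹ on the left and T⁻¹ on the right).
det N = 4, so N⁻¹ = [[3/2, 0, -1/2], [2, 1/2, -1], [3/2, 1/2, -1/2]].
T has determinant 3; T⁻¹ = [[2/3, -1/3], [-1, 1]].
N⁻¹Q = [[15, 8], [18, 10], [0, -2]].
M = (N⁻¹Q)T⁻¹ = [[2, 3], [2, 4], [2, -2]].

M = [[2, 3], [2, 4], [2, -2]]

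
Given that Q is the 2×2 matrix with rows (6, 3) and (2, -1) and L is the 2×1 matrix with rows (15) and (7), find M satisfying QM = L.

M = [[3], [-1]]

Since Q multiplies M on the left, M = Q⁻¹L.
det Q = -12; the adjugate gives Q⁻¹ = [[1/12, 1/4], [1/6, -1/2]].
M = Q⁻¹L = [[1/12, 1/4], [1/6, -1/2]] · [[15], [7]] = [[3], [-1]].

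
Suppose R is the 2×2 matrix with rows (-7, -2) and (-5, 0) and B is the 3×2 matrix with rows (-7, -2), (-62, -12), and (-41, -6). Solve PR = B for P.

R is on the right of P, so right-multiply by R⁻¹: P = BR⁻¹.
det R = -10, so R⁻¹ = [[0, -1/5], [-1/2, 7/10]].
P = BR⁻¹ = [[-7, -2], [-62, -12], [-41, -6]] · [[0, -1/5], [-1/2, 7/10]] = [[1, 0], [6, 4], [3, 4]].

P = [[1, 0], [6, 4], [3, 4]]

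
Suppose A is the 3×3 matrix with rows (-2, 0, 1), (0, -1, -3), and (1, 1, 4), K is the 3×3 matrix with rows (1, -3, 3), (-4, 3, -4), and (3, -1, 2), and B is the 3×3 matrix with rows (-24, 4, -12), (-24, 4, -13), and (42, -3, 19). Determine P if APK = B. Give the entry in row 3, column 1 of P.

Isolating P: multiply by A⁻¹ from the left and K⁻¹ from the right, so P = A⁻¹BK⁻¹.
A has determinant 3; A⁻¹ = [[-1/3, 1/3, 1/3], [-1, -3, -2], [1/3, 2/3, 2/3]].
det K = -1; the adjugate gives K⁻¹ = [[-2, -3, -3], [4, 7, 8], [5, 8, 9]].
A⁻¹B = [[14, -1, 6], [12, -10, 13], [4, 2, 0]].
P = (A⁻¹B)K⁻¹ = [[-2, -1, 4], [1, -2, 1], [0, 2, 4]].

0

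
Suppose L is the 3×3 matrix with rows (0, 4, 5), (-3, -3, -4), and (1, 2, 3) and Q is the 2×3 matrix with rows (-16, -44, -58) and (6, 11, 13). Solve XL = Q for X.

Since L sits to the right of X, X = QL⁻¹.
L has determinant 5; L⁻¹ = [[-1/5, -2/5, -1/5], [1, -1, -3], [-3/5, 4/5, 12/5]].
X = QL⁻¹ = [[-16, -44, -58], [6, 11, 13]] · [[-1/5, -2/5, -1/5], [1, -1, -3], [-3/5, 4/5, 12/5]] = [[-6, 4, -4], [2, -3, -3]].

X = [[-6, 4, -4], [2, -3, -3]]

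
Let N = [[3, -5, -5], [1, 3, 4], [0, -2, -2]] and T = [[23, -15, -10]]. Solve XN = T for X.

X = [[6, 5, 0]]

Right-multiplying both sides by N⁻¹ gives X = TN⁻¹.
det N = 6; the adjugate gives N⁻¹ = [[1/3, 0, -5/6], [1/3, -1, -17/6], [-1/3, 1, 7/3]].
X = TN⁻¹ = [[23, -15, -10]] · [[1/3, 0, -5/6], [1/3, -1, -17/6], [-1/3, 1, 7/3]] = [[6, 5, 0]].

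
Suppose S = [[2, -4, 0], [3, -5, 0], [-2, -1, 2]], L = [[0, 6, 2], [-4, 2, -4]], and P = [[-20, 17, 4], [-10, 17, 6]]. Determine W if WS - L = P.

W = [[-4, -2, 3], [0, -4, 1]]

WS = P + L = [[-20, 23, 6], [-14, 19, 2]].
Since S sits to the right of W, W = (P + L)S⁻¹.
S has determinant 4; S⁻¹ = [[-5/2, 2, 0], [-3/2, 1, 0], [-13/4, 5/2, 1/2]].
W = (P + L)S⁻¹ = [[-4, -2, 3], [0, -4, 1]].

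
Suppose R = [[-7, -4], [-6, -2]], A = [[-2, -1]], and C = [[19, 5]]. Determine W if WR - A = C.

WR = C + A = [[17, 4]].
Since R sits to the right of W, W = (C + A)R⁻¹.
det R = -10, so R⁻¹ = [[1/5, -2/5], [-3/5, 7/10]].
W = (C + A)R⁻¹ = [[1, -4]].

W = [[1, -4]]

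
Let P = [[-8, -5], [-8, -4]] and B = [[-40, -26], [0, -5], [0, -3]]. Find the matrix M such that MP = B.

M = [[6, -1], [5, -5], [3, -3]]

Right-multiplying both sides by P⁻¹ gives M = BP⁻¹.
det P = -8, so P⁻¹ = [[1/2, -5/8], [-1, 1]].
M = BP⁻¹ = [[-40, -26], [0, -5], [0, -3]] · [[1/2, -5/8], [-1, 1]] = [[6, -1], [5, -5], [3, -3]].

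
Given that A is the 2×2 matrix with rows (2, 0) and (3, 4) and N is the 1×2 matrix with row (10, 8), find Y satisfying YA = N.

Y = [[2, 2]]

A is on the right of Y, so right-multiply by A⁻¹: Y = NA⁻¹.
det A = 8, so A⁻¹ = [[1/2, 0], [-3/8, 1/4]].
Y = NA⁻¹ = [[10, 8]] · [[1/2, 0], [-3/8, 1/4]] = [[2, 2]].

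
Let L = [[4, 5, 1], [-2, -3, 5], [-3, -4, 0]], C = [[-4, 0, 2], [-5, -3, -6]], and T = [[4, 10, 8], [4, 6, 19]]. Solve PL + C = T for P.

P = [[1, 1, -2], [5, 4, 1]]

PL = T − C = [[8, 10, 6], [9, 9, 25]].
Right-multiplying both sides by L⁻¹ gives P = (T − C)L⁻¹.
det L = 4; the adjugate gives L⁻¹ = [[5, -1, 7], [-15/4, 3/4, -11/2], [-1/4, 1/4, -1/2]].
P = (T − C)L⁻¹ = [[1, 1, -2], [5, 4, 1]].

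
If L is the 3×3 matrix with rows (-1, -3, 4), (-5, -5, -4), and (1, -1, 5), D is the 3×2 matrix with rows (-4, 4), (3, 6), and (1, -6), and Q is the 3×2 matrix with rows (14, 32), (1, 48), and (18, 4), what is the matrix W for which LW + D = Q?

W = [[0, -5], [-2, -5], [3, 2]]

LW = Q − D = [[18, 28], [-2, 42], [17, 10]].
Since L multiplies W on the left, W = L⁻¹(Q − D).
det L = 6, so L⁻¹ = [[-29/6, 11/6, 16/3], [7/2, -3/2, -4], [5/3, -2/3, -5/3]].
W = L⁻¹(Q − D) = [[0, -5], [-2, -5], [3, 2]].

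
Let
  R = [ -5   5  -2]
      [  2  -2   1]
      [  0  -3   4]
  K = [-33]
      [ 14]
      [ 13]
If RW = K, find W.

Left-multiplying both sides by R⁻¹ gives W = R⁻¹K.
det R = -3; the adjugate gives R⁻¹ = [[5/3, 14/3, -1/3], [8/3, 20/3, -1/3], [2, 5, 0]].
W = R⁻¹K = [[5/3, 14/3, -1/3], [8/3, 20/3, -1/3], [2, 5, 0]] · [[-33], [14], [13]] = [[6], [1], [4]].

W = [[6], [1], [4]]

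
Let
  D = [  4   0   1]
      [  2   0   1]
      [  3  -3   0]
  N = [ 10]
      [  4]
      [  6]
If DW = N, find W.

W = [[3], [1], [-2]]

D is on the left of W, so left-multiply by D⁻¹: W = D⁻¹N.
det D = 6; the adjugate gives D⁻¹ = [[1/2, -1/2, 0], [1/2, -1/2, -1/3], [-1, 2, 0]].
W = D⁻¹N = [[1/2, -1/2, 0], [1/2, -1/2, -1/3], [-1, 2, 0]] · [[10], [4], [6]] = [[3], [1], [-2]].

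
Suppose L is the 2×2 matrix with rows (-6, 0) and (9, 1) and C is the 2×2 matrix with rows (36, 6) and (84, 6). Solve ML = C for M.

L is on the right of M, so right-multiply by L⁻¹: M = CL⁻¹.
det L = -6; the adjugate gives L⁻¹ = [[-1/6, 0], [3/2, 1]].
M = CL⁻¹ = [[36, 6], [84, 6]] · [[-1/6, 0], [3/2, 1]] = [[3, 6], [-5, 6]].

M = [[3, 6], [-5, 6]]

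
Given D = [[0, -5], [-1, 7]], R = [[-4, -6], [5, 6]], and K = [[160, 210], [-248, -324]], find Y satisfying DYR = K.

Left-multiply by D⁻¹ and right-multiply by R⁻¹: Y = D⁻¹KR⁻¹.
D has determinant -5; D⁻¹ = [[-7/5, -1], [-1/5, 0]].
det R = 6, so R⁻¹ = [[1, 1], [-5/6, -2/3]].
D⁻¹K = [[24, 30], [-32, -42]].
Y = (D⁻¹K)R⁻¹ = [[-1, 4], [3, -4]].

Y = [[-1, 4], [3, -4]]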